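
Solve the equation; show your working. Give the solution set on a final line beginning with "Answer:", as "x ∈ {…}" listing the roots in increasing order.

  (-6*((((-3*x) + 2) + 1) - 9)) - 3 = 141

Step 1. [(-6*((((-3*x) + 2) + 1) - 9)) - 3 = 141] the outer -3 inverts by adding 3. So sub: -6*((((-3*x) + 2) + 1) - 9) = 144.
Step 2. [-6*((((-3*x) + 2) + 1) - 9) = 144] divide by the outer -6. So div: (((-3*x) + 2) + 1) - 9 = -24.
Step 3. [(((-3*x) + 2) + 1) - 9 = -24] the outer -9 inverts by adding 9 ⇒ sub: ((-3*x) + 2) + 1 = -15.
Step 4. [((-3*x) + 2) + 1 = -15] 1 comes off first (subtract 1). So sub: (-3*x) + 2 = -16.
Step 5. [(-3*x) + 2 = -16] subtract 2: x sits inside (… + 2) ⇒ sub: -3*x = -18.
Step 6. [-3*x = -18] leading coefficient -3: divide by -3 ⇒ div: x = 6.

Answer: x ∈ {6}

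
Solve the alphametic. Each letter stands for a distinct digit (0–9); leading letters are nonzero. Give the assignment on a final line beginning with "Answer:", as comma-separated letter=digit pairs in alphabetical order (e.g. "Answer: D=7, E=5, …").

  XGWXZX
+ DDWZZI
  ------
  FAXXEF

Step 1. [col 1: X + I ≡ F (mod 10)] F=4 is one option consistent with column 1 (X + I ≡ F (mod 10), carry-in 0) — take it, so F=4.
Step 2. [col 1: X + I ≡ F (mod 10)] column 1 (X + I ≡ F (mod 10), carry-in 0) doesn't pin I yet; pick I=3 and continue ⇒ I=3.
Step 3. [col 1: X + I ≡ F (mod 10)] column 1: given I=3, F=4, carry-in 0, and digits 3,4 already taken and all letters distinct, X+I≡F (mod 10) forces X=1, so X=1.
Step 4. [col 2: Z + Z ≡ E (mod 10)] several values work for E in column 2 (Z + Z ≡ E (mod 10), carry-in 0); try E=8 ⇒ E=8.
Step 5. [col 2: Z + Z ≡ E (mod 10)] column 2 reads Z+Z+carry(0)=E with E=8; with digits 1,3,4,8 already taken and all letters distinct, the only value for Z is 9 ⇒ Z=9.
Step 6. [col 4: W + W ≡ X (mod 10)] several values work for W in column 4 (W + W ≡ X (mod 10), carry-in 1); try W=5. So W=5.
Step 7. [col 5: G + D ≡ A (mod 10)] column 5 (G + D ≡ A (mod 10), carry-in 1) doesn't pin A yet; pick A=0 and continue. So A=0.
Step 8. [col 5: G + D ≡ A (mod 10)] no forcing yet in column 5 (carry-in 1); G=7 is free and consistent — try it ⇒ G=7.
Step 9. [col 5: G + D ≡ A (mod 10)] in column 5 we have G+D≡A with carry-in 1; given G=7, A=0 and digits 0,1,3,4,5,7,8,9 already taken and all letters distinct, that pins D to 2, so D=2.

Answer: A=0, D=2, E=8, F=4, G=7, I=3, W=5, X=1, Z=9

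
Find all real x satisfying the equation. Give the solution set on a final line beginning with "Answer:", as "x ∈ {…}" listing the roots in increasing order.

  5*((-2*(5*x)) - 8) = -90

Step 1. [5*((-2*(5*x)) - 8) = -90] 5·(inner) — divide through by 5 ⇒ div: (-2*(5*x)) - 8 = -18.
Step 2. [(-2*(5*x)) - 8 = -18] 8 comes off first (add 8), so sub: -2*(5*x) = -10.
Step 3. [-2*(5*x) = -10] LHS = -2·(…); ÷-2 both sides. So div: 5*x = 5.
Step 4. [5*x = 5] divide by the outer 5, so div: x = 1.

Answer: x ∈ {1}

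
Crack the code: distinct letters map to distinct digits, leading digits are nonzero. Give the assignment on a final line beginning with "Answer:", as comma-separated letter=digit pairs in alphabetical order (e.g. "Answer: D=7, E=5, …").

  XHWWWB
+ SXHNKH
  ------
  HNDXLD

Step 1. [col 1: B + H ≡ D (mod 10)] H=7 is one option consistent with column 1 (B + H ≡ D (mod 10), carry-in 0) — take it. So H=7.
Step 2. [col 1: B + H ≡ D (mod 10)] several values work for D in column 1 (B + H ≡ D (mod 10), carry-in 0); try D=0. So D=0.
Step 3. [col 1: B + H ≡ D (mod 10)] from column 1 (H=7, D=0, carry-in 0, digits 0,7 already taken and all letters distinct): B must equal 3. So B=3.
Step 4. [col 2: W + K ≡ L (mod 10)] no forcing yet in column 2 (carry-in 1); W=2 is free and consistent — try it, so W=2.
Step 5. [col 2: W + K ≡ L (mod 10)] K=5 is one option consistent with column 2 (W + K ≡ L (mod 10), carry-in 1) — take it. So K=5.
Step 6. [col 2: W + K ≡ L (mod 10)] in column 2 we have W+K≡L with carry-in 1; given W=2, K=5 and digits 0,2,3,5,7 already taken and all letters distinct, that pins L to 8 ⇒ L=8.
Step 7. [col 3: W + N ≡ X (mod 10)] column 3 (W + N ≡ X (mod 10), carry-in 0) doesn't pin N yet; pick N=9 and continue ⇒ N=9.
Step 8. [col 3: W + N ≡ X (mod 10)] from column 3 (W=2, N=9, carry-in 0, digits 0,2,3,5,7,8,9 already taken and all letters distinct): X must equal 1. So X=1.
Step 9. [col 6: X + S ≡ H (mod 10)] column 6 reads X+S+carry(0)=H with X=1, H=7; with digits 0,1,2,3,5,7,8,9 already taken and all letters distinct, the only value for S is 6 ⇒ S=6.

Answer: B=3, D=0, H=7, K=5, L=8, N=9, S=6, W=2, X=1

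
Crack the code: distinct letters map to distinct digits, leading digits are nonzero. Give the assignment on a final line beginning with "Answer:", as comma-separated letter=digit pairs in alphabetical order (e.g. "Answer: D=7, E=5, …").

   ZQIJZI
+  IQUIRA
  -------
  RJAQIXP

Step 1. [col 1: I + A ≡ P (mod 10)] column 1 (I + A ≡ P (mod 10), carry-in 0) doesn't pin P yet; pick P=9 and continue, so P=9.
Step 2. [col 1: I + A ≡ P (mod 10)] column 1 (I + A ≡ P (mod 10), carry-in 0) doesn't pin A yet; pick A=5 and continue, so A=5.
Step 3. [R] the sum has 7 digits but both addends have 6; that extra leading digit R is the final carry, namely 1. So R=1.
Step 4. [col 1: I + A ≡ P (mod 10)] in column 1 we have I+A≡P with carry-in 0; given A=5, P=9 and digits 1,5,9 already taken and all letters distinct, that pins I to 4. So I=4.
Step 5. [col 2: Z + R ≡ X (mod 10)] X=7 is one option consistent with column 2 (Z + R ≡ X (mod 10), carry-in 0) — take it ⇒ X=7.
Step 6. [col 2: Z + R ≡ X (mod 10)] column 2: given R=1, X=7, carry-in 0, and digits 1,4,5,7,9 already taken and all letters distinct, Z+R≡X (mod 10) forces Z=6, so Z=6.
Step 7. [col 3: J + I ≡ I (mod 10)] from column 3 (I=4, carry-in 0, digits 1,4,5,6,7,9 already taken and all letters distinct): J must equal 0 ⇒ J=0.
Step 8. [col 4: I + U ≡ Q (mod 10)] column 4 reads I+U+carry(0)=Q with I=4; with digits 0,1,4,5,6,7,9 already taken and all letters distinct, the only value for Q is 2, so Q=2.
Step 9. [col 4: I + U ≡ Q (mod 10)] from column 4 (I=4, Q=2, carry-in 0, digits 0,1,2,4,5,6,7,9 already taken and all letters distinct): U must equal 8. So U=8.

Answer: A=5, I=4, J=0, P=9, Q=2, R=1, U=8, X=7, Z=6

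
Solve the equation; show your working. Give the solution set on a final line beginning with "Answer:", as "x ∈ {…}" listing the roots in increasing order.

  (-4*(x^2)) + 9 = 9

Step 1. [(-4*(x^2)) + 9 = 9] peel the +9: subtract 9 from each side, so sub: -4*(x^2) = 0.
Step 2. [-4*(x^2) = 0] divide by the outer -4. So div: x^2 = 0.
Step 3. [x^2 = 0] LHS squared, RHS 0 ≥ 0: apply √ (±), so sqrt: x = 0.

Answer: x ∈ {0}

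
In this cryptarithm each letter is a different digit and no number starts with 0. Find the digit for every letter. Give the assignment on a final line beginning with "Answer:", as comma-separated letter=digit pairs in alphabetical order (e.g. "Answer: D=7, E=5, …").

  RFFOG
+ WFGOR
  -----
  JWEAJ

Step 1. [col 1: G + R ≡ J (mod 10)] column 1 (G + R ≡ J (mod 10), carry-in 0) doesn't pin J yet; pick J=9 and continue, so J=9.
Step 2. [col 1: G + R ≡ J (mod 10)] no forcing yet in column 1 (carry-in 0); R=5 is free and consistent — try it, so R=5.
Step 3. [col 1: G + R ≡ J (mod 10)] column 1 reads G+R+carry(0)=J with R=5, J=9; with digits 5,9 already taken and all letters distinct, the only value for G is 4, so G=4.
Step 4. [col 2: O + O ≡ A (mod 10)] O=1 is one option consistent with column 2 (O + O ≡ A (mod 10), carry-in 0) — take it, so O=1.
Step 5. [col 2: O + O ≡ A (mod 10)] from column 2 (O=1, carry-in 0, digits 1,4,5,9 already taken and all letters distinct): A must equal 2. So A=2.
Step 6. [col 3: F + G ≡ E (mod 10)] E=0 is one option consistent with column 3 (F + G ≡ E (mod 10), carry-in 0) — take it. So E=0.
Step 7. [col 3: F + G ≡ E (mod 10)] in column 3 we have F+G≡E with carry-in 0; given G=4, E=0 and digits 0,1,2,4,5,9 already taken and all letters distinct, that pins F to 6. So F=6.
Step 8. [col 4: F + F ≡ W (mod 10)] column 4: given F=6, carry-in 1, and digits 0,1,2,4,5,6,9 already taken and all letters distinct, F+F≡W (mod 10) forces W=3, so W=3.

Answer: A=2, E=0, F=6, G=4, J=9, O=1, R=5, W=3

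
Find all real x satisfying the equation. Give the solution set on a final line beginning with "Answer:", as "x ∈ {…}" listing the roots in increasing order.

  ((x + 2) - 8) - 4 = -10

Step 1. [((x + 2) - 8) - 4 = -10] -4 is outermost — add 4 both sides. So sub: (x + 2) - 8 = -6.
Step 2. [(x + 2) - 8 = -6] peel the -8: add 8 from each side. So sub: x + 2 = 2.
Step 3. [x + 2 = 2] +2 is outermost — subtract 2 both sides. So sub: x = 0.

Answer: x ∈ {0}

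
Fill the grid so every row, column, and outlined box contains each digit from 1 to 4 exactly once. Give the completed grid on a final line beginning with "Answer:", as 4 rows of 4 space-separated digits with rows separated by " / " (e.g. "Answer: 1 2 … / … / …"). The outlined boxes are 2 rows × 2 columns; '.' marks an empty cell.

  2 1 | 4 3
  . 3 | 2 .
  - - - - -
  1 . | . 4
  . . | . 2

Step 1. [r4c1∈{3,4}] in col 1, 3 fits only at r4c1, so r4c1=3.
Step 2. [r2c4∈{1}] r2c4's peers cover all but 1, so r2c4=1.
Step 3. [r2c1∈{4}] nothing but 4 survives at r2c1. So r2c1=4.
Step 4. [r3c3∈{3}] only 3 remains possible at r3c3. So r3c3=3.
Step 5. [r3c2∈{2}] r3c2 has the single candidate 2. So r3c2=2.
Step 6. [r4c3∈{1}] r4c3 is down to just 1. So r4c3=1.
Step 7. [r4c2∈{4}] r4c2's peers cover all but 4. So r4c2=4.

Answer: 2 1 4 3 / 4 3 2 1 / 1 2 3 4 / 3 4 1 2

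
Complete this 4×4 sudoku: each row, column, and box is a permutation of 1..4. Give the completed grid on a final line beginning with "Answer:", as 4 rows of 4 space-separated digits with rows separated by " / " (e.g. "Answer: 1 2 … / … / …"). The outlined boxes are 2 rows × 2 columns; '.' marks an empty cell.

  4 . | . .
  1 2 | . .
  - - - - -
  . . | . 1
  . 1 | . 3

Step 1. [r4c3∈{2,4}] r4c3 is the only open cell in row 4 admitting 4, so r4c3=4.
Step 2. [r1c2∈{3}] r1c2 is down to just 3. So r1c2=3.
Step 3. [r3c3∈{2}] only 2 remains possible at r3c3 ⇒ r3c3=2.
Step 4. [r3c2∈{4}] r3c2 has the single candidate 4, so r3c2=4.
Step 5. [r2c3∈{3}] r2c3 is down to just 3 ⇒ r2c3=3.
Step 6. [r1c4∈{2}] r1c4 is down to just 2. So r1c4=2.
Step 7. [r4c1∈{2}] r4c1 is down to just 2. So r4c1=2.
Step 8. [r2c4∈{4}] only 4 remains possible at r2c4 ⇒ r2c4=4.
Step 9. [r1c3∈{1}] r1c3 is down to just 1, so r1c3=1.
Step 10. [r3c1∈{3}] r3c1 is down to just 3. So r3c1=3.

Answer: 4 3 1 2 / 1 2 3 4 / 3 4 2 1 / 2 1 4 3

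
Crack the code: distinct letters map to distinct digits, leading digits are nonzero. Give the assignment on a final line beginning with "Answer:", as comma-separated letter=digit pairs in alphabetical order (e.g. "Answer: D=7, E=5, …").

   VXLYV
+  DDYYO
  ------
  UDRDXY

Step 1. [col 1: V + O ≡ Y (mod 10)] no forcing yet in column 1 (carry-in 0); Y=7 is free and consistent — try it ⇒ Y=7.
Step 2. [col 1: V + O ≡ Y (mod 10)] column 1 (V + O ≡ Y (mod 10), carry-in 0) doesn't pin V yet; pick V=9 and continue, so V=9.
Step 3. [U] adding two 5-digit numbers gives at most 5+1 digits, and here it does — U is that final carry and must be 1. So U=1.
Step 4. [col 1: V + O ≡ Y (mod 10)] from column 1 (V=9, Y=7, carry-in 0, digits 1,7,9 already taken and all letters distinct): O must equal 8 ⇒ O=8.
Step 5. [col 2: Y + Y ≡ X (mod 10)] in column 2 we have Y+Y≡X with carry-in 1; given Y=7 and digits 1,7,8,9 already taken and all letters distinct, that pins X to 5 ⇒ X=5.
Step 6. [col 3: L + Y ≡ D (mod 10)] no forcing yet in column 3 (carry-in 1); L=6 is free and consistent — try it, so L=6.
Step 7. [col 3: L + Y ≡ D (mod 10)] column 3: given L=6, Y=7, carry-in 1, and digits 1,5,6,7,8,9 already taken and all letters distinct, L+Y≡D (mod 10) forces D=4 ⇒ D=4.
Step 8. [col 4: X + D ≡ R (mod 10)] in column 4 we have X+D≡R with carry-in 1; given X=5, D=4 and digits 1,4,5,6,7,8,9 already taken and all letters distinct, that pins R to 0. So R=0.

Answer: D=4, L=6, O=8, R=0, U=1, V=9, X=5, Y=7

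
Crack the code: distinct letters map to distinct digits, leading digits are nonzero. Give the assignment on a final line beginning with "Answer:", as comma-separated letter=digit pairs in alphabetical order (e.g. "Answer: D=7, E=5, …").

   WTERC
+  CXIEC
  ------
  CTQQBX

Step 1. [col 1: C + C ≡ X (mod 10)] several values work for X in column 1 (C + C ≡ X (mod 10), carry-in 0); try X=2, so X=2.
Step 2. [col 1: C + C ≡ X (mod 10)] several values work for C in column 1 (C + C ≡ X (mod 10), carry-in 0); try C=1, so C=1.
Step 3. [col 2: R + E ≡ B (mod 10)] several values work for B in column 2 (R + E ≡ B (mod 10), carry-in 0); try B=5 ⇒ B=5.
Step 4. [col 2: R + E ≡ B (mod 10)] column 2 (R + E ≡ B (mod 10), carry-in 0) doesn't pin R yet; pick R=7 and continue, so R=7.
Step 5. [col 2: R + E ≡ B (mod 10)] from column 2 (R=7, B=5, carry-in 0, digits 1,2,5,7 already taken and all letters distinct): E must equal 8 ⇒ E=8.
Step 6. [col 3: E + I ≡ Q (mod 10)] column 3 (E + I ≡ Q (mod 10), carry-in 1) doesn't pin Q yet; pick Q=3 and continue, so Q=3.
Step 7. [col 3: E + I ≡ Q (mod 10)] column 3: given E=8, Q=3, carry-in 1, and digits 1,2,3,5,7,8 already taken and all letters distinct, E+I≡Q (mod 10) forces I=4, so I=4.
Step 8. [col 4: T + X ≡ Q (mod 10)] in column 4 we have T+X≡Q with carry-in 1; given X=2, Q=3 and digits 1,2,3,4,5,7,8 already taken and all letters distinct, that pins T to 0, so T=0.
Step 9. [col 5: W + C ≡ T (mod 10)] column 5: given C=1, T=0, carry-in 0, and digits 0,1,2,3,4,5,7,8 already taken and all letters distinct, W+C≡T (mod 10) forces W=9, so W=9.

Answer: B=5, C=1, E=8, I=4, Q=3, R=7, T=0, W=9, X=2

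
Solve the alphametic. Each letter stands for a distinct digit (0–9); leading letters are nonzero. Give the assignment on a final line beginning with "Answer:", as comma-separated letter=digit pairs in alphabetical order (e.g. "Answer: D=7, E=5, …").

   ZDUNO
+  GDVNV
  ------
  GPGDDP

Step 1. [col 1: O + V ≡ P (mod 10)] P=0 is one option consistent with column 1 (O + V ≡ P (mod 10), carry-in 0) — take it. So P=0.
Step 2. [col 1: O + V ≡ P (mod 10)] several values work for V in column 1 (O + V ≡ P (mod 10), carry-in 0); try V=6 ⇒ V=6.
Step 3. [G] adding two 5-digit numbers gives at most 5+1 digits, and here it does — G is that final carry and must be 1 ⇒ G=1.
Step 4. [col 1: O + V ≡ P (mod 10)] column 1: given V=6, P=0, carry-in 0, and digits 0,1,6 already taken and all letters distinct, O+V≡P (mod 10) forces O=4, so O=4.
Step 5. [col 2: N + N ≡ D (mod 10)] no forcing yet in column 2 (carry-in 1); N=2 is free and consistent — try it ⇒ N=2.
Step 6. [col 2: N + N ≡ D (mod 10)] in column 2 we have N+N≡D with carry-in 1; given N=2 and digits 0,1,2,4,6 already taken and all letters distinct, that pins D to 5. So D=5.
Step 7. [col 3: U + V ≡ D (mod 10)] from column 3 (V=6, D=5, carry-in 0, digits 0,1,2,4,5,6 already taken and all letters distinct): U must equal 9, so U=9.
Step 8. [col 5: Z + G ≡ P (mod 10)] in column 5 we have Z+G≡P with carry-in 1; given G=1, P=0 and digits 0,1,2,4,5,6,9 already taken and all letters distinct, that pins Z to 8. So Z=8.

Answer: D=5, G=1, N=2, O=4, P=0, U=9, V=6, Z=8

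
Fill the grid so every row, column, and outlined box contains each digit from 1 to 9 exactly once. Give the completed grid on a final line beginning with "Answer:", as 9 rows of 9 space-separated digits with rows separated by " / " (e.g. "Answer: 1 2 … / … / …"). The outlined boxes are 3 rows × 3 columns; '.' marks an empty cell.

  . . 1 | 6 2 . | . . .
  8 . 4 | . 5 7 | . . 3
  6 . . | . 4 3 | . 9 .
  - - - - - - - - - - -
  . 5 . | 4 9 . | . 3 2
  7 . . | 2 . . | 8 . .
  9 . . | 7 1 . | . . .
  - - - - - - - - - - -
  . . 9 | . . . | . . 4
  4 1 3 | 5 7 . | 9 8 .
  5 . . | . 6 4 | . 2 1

Step 1. [r7c2∈{2,6,7,8}] r7c2 is the only open cell in box 7 admitting 6, so r7c2=6.
Step 2. [r4c7∈{1,6,7}] 7 has one home in row 4: r4c7 ⇒ r4c7=7.
Step 3. [r6c2∈{2,3,4,8}] r6c2 is the only open cell in row 6 admitting 3. So r6c2=3.
Step 4. [r5c3∈{6}] r5c3 is down to just 6 ⇒ r5c3=6.
Step 5. [r3c3∈{2,5,7}] in col 3, 5 fits only at r3c3, so r3c3=5.
Step 6. [r7c5∈{3,8}] col 5 places 8 nowhere but r7c5. So r7c5=8.
Step 7. [r5c8∈{1,4,5}] r5c8 is the only open cell in row 5 admitting 1. So r5c8=1.
Step 8. [r1c6∈{8,9}] col 6 places 9 nowhere but r1c6, so r1c6=9.
Step 9. [r1c2∈{7}] only 7 remains possible at r1c2 ⇒ r1c2=7.
Step 10. [r2c4∈{1}] only 1 remains possible at r2c4 ⇒ r2c4=1.
Step 11. [r4c3∈{8}] nothing but 8 survives at r4c3, so r4c3=8.
Step 12. [r7c4∈{3}] r7c4 is down to just 3 ⇒ r7c4=3.
Step 13. [r7c7∈{5}] nothing but 5 survives at r7c7 ⇒ r7c7=5.
Step 14. [r3c2∈{2}] r3c2 is down to just 2 ⇒ r3c2=2.
Step 15. [r1c9∈{5,8}] in row 1, 8 fits only at r1c9, so r1c9=8.
Step 16. [r2c8∈{6}] only 6 remains possible at r2c8, so r2c8=6.
Step 17. [r6c7∈{4,6}] col 7 places 6 nowhere but r6c7 ⇒ r6c7=6.
Step 18. [r6c9∈{5}] nothing but 5 survives at r6c9. So r6c9=5.
Step 19. [r8c6∈{2}] only 2 remains possible at r8c6. So r8c6=2.
Step 20. [r1c7∈{4}] r1c7 is down to just 4 ⇒ r1c7=4.
Step 21. [r7c6∈{1}] nothing but 1 survives at r7c6, so r7c6=1.
Step 22. [r3c7∈{1}] only 1 remains possible at r3c7. So r3c7=1.
Step 23. [r6c3∈{2}] nothing but 2 survives at r6c3 ⇒ r6c3=2.
Step 24. [r7c1∈{2}] nothing but 2 survives at r7c1. So r7c1=2.
Step 25. [r3c9∈{7}] only 7 remains possible at r3c9, so r3c9=7.
Step 26. [r2c7∈{2}] only 2 remains possible at r2c7, so r2c7=2.
Step 27. [r9c4∈{9}] r9c4's peers cover all but 9 ⇒ r9c4=9.
Step 28. [r3c4∈{8}] r3c4's peers cover all but 8. So r3c4=8.
Step 29. [r4c6∈{6}] r4c6's peers cover all but 6 ⇒ r4c6=6.
Step 30. [r1c1∈{3}] r1c1 is down to just 3. So r1c1=3.
Step 31. [r9c2∈{8}] nothing but 8 survives at r9c2, so r9c2=8.
Step 32. [r1c8∈{5}] r1c8 is down to just 5, so r1c8=5.
Step 33. [r9c7∈{3}] r9c7's peers cover all but 3, so r9c7=3.
Step 34. [r5c5∈{3}] nothing but 3 survives at r5c5, so r5c5=3.
Step 35. [r7c8∈{7}] nothing but 7 survives at r7c8 ⇒ r7c8=7.
Step 36. [r4c1∈{1}] only 1 remains possible at r4c1, so r4c1=1.
Step 37. [r5c6∈{5}] r5c6's peers cover all but 5 ⇒ r5c6=5.
Step 38. [r6c8∈{4}] r6c8 is down to just 4. So r6c8=4.
Step 39. [r6c6∈{8}] r6c6 is down to just 8. So r6c6=8.
Step 40. [r9c3∈{7}] only 7 remains possible at r9c3, so r9c3=7.
Step 41. [r5c9∈{9}] nothing but 9 survives at r5c9, so r5c9=9.
Step 42. [r5c2∈{4}] only 4 remains possible at r5c2 ⇒ r5c2=4.
Step 43. [r8c9∈{6}] r8c9 has the single candidate 6 ⇒ r8c9=6.
Step 44. [r2c2∈{9}] r2c2's peers cover all but 9 ⇒ r2c2=9.

Answer: 3 7 1 6 2 9 4 5 8 / 8 9 4 1 5 7 2 6 3 / 6 2 5 8 4 3 1 9 7 / 1 5 8 4 9 6 7 3 2 / 7 4 6 2 3 5 8 1 9 / 9 3 2 7 1 8 6 4 5 / 2 6 9 3 8 1 5 7 4 / 4 1 3 5 7 2 9 8 6 / 5 8 7 9 6 4 3 2 1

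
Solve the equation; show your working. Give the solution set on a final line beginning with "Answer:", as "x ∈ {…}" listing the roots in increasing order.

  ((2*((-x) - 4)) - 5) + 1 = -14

Step 1. [((2*((-x) - 4)) - 5) + 1 = -14] subtract 1: x sits inside (… + 1). So sub: (2*((-x) - 4)) - 5 = -15.
Step 2. [(2*((-x) - 4)) - 5 = -15] the outer -5 inverts by adding 5. So sub: 2*((-x) - 4) = -10.
Step 3. [2*((-x) - 4) = -10] leading coefficient 2: divide by 2 ⇒ div: (-x) - 4 = -5.
Step 4. [(-x) - 4 = -5] -4 is outermost — add 4 both sides, so sub: -x = -1.
Step 5. [-x = -1] flip signs both sides. So neg: x = 1.

Answer: x ∈ {1}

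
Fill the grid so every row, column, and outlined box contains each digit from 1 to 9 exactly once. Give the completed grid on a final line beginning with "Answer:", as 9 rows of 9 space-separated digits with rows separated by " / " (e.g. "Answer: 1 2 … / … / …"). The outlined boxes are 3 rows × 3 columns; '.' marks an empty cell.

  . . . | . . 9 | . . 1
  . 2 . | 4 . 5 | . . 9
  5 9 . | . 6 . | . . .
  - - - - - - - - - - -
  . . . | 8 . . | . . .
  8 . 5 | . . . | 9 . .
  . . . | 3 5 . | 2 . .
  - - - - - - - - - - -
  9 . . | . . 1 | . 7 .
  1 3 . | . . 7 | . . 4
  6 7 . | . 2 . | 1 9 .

Step 1. [r7c2∈{4,5,8}] 5 has one home in col 2: r7c2 ⇒ r7c2=5.
Step 2. [r1c2∈{4,6,8}] across col 2, 8 lands solely at r1c2. So r1c2=8.
Step 3. [r4c5∈{1,4,7,9}] r4c5 is the only open cell in box 5 admitting 9. So r4c5=9.
Step 4. [r8c5∈{8}] r8c5 is down to just 8. So r8c5=8.
Step 5. [r3c6∈{2,3,8}] r3c6 is the only open cell in col 6 admitting 8 ⇒ r3c6=8.
Step 6. [r4c1∈{2,3,4,7}] 2 has one home in col 1: r4c1 ⇒ r4c1=2.
Step 7. [r4c3∈{1,3,4,6,7}] in box 4, 3 fits only at r4c3. So r4c3=3.
Step 8. [r7c4∈{6}] r7c4 is down to just 6. So r7c4=6.
Step 9. [r6c3∈{1,4,6,7,9}] in row 6, 9 fits only at r6c3. So r6c3=9.
Step 10. [r6c1∈{4,7}] 7 has one home in box 4: r6c1. So r6c1=7.
Step 11. [r1c1∈{3,4}] 4 has one home in col 1: r1c1. So r1c1=4.
Step 12. [r2c1∈{3}] r2c1's peers cover all but 3, so r2c1=3.
Step 13. [r1c5∈{3,7}] r1c5 is the only open cell in box 2 admitting 3 ⇒ r1c5=3.
Step 14. [r5c6∈{2,4,6}] across col 6, 2 lands solely at r5c6 ⇒ r5c6=2.
Step 15. [r7c5∈{4}] r7c5's peers cover all but 4. So r7c5=4.
Step 16. [r8c3∈{2}] r8c3's peers cover all but 2. So r8c3=2.
Step 17. [r7c3∈{8}] r7c3 is down to just 8 ⇒ r7c3=8.
Step 18. [r2c7∈{6,7,8}] r2c7 is the only open cell in col 7 admitting 8 ⇒ r2c7=8.
Step 19. [r2c8∈{6}] r2c8 has the single candidate 6 ⇒ r2c8=6.
Step 20. [r8c8∈{5}] nothing but 5 survives at r8c8 ⇒ r8c8=5.
Step 21. [r1c8∈{2}] r1c8's peers cover all but 2 ⇒ r1c8=2.
Step 22. [r1c4∈{7}] r1c4's peers cover all but 7. So r1c4=7.
Step 23. [r5c4∈{1}] r5c4's peers cover all but 1, so r5c4=1.
Step 24. [r6c8∈{1,4,8}] col 8 places 8 nowhere but r6c8. So r6c8=8.
Step 25. [r6c9∈{6}] nothing but 6 survives at r6c9, so r6c9=6.
Step 26. [r7c7∈{3}] r7c7 has the single candidate 3, so r7c7=3.
Step 27. [r4c8∈{1,4}] r4c8 is the only open cell in col 8 admitting 1 ⇒ r4c8=1.
Step 28. [r2c3∈{1,7}] across row 2, 7 lands solely at r2c3. So r2c3=7.
Step 29. [r4c9∈{5,7}] 5 has one home in col 9: r4c9. So r4c9=5.
Step 30. [r4c7∈{4,7}] row 4 places 7 nowhere but r4c7. So r4c7=7.
Step 31. [r5c8∈{3,4}] in box 6, 4 fits only at r5c8. So r5c8=4.
Step 32. [r4c6∈{4,6}] 6 has one home in col 6: r4c6 ⇒ r4c6=6.
Step 33. [r5c9∈{3}] nothing but 3 survives at r5c9. So r5c9=3.
Step 34. [r6c2∈{1,4}] 1 has one home in row 6: r6c2, so r6c2=1.
Step 35. [r1c3∈{6}] r1c3 is down to just 6. So r1c3=6.
Step 36. [r4c2∈{4}] only 4 remains possible at r4c2. So r4c2=4.
Step 37. [r8c7∈{6}] nothing but 6 survives at r8c7. So r8c7=6.
Step 38. [r1c7∈{5}] r1c7 is down to just 5. So r1c7=5.
Step 39. [r3c3∈{1}] r3c3 is down to just 1, so r3c3=1.
Step 40. [r6c6∈{4}] r6c6's peers cover all but 4, so r6c6=4.
Step 41. [r9c9∈{8}] only 8 remains possible at r9c9 ⇒ r9c9=8.
Step 42. [r9c6∈{3}] nothing but 3 survives at r9c6 ⇒ r9c6=3.
Step 43. [r8c4∈{9}] r8c4 has the single candidate 9, so r8c4=9.
Step 44. [r3c9∈{7}] r3c9 is down to just 7, so r3c9=7.
Step 45. [r3c7∈{4}] r3c7 has the single candidate 4 ⇒ r3c7=4.
Step 46. [r3c4∈{2}] r3c4 is down to just 2 ⇒ r3c4=2.
Step 47. [r7c9∈{2}] only 2 remains possible at r7c9. So r7c9=2.
Step 48. [r5c2∈{6}] nothing but 6 survives at r5c2. So r5c2=6.
Step 49. [r9c3∈{4}] r9c3 is down to just 4. So r9c3=4.
Step 50. [r2c5∈{1}] nothing but 1 survives at r2c5. So r2c5=1.
Step 51. [r3c8∈{3}] r3c8's peers cover all but 3 ⇒ r3c8=3.
Step 52. [r5c5∈{7}] r5c5 has the single candidate 7 ⇒ r5c5=7.
Step 53. [r9c4∈{5}] r9c4 is down to just 5 ⇒ r9c4=5.

Answer: 4 8 6 7 3 9 5 2 1 / 3 2 7 4 1 5 8 6 9 / 5 9 1 2 6 8 4 3 7 / 2 4 3 8 9 6 7 1 5 / 8 6 5 1 7 2 9 4 3 / 7 1 9 3 5 4 2 8 6 / 9 5 8 6 4 1 3 7 2 / 1 3 2 9 8 7 6 5 4 / 6 7 4 5 2 3 1 9 8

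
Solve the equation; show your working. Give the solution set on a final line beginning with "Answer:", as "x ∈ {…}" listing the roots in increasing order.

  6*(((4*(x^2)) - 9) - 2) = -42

Step 1. [6*(((4*(x^2)) - 9) - 2) = -42] 6·(inner) — divide through by 6 ⇒ div: ((4*(x^2)) - 9) - 2 = -7.
Step 2. [((4*(x^2)) - 9) - 2 = -7] add 2: x sits inside (… - 2) ⇒ sub: (4*(x^2)) - 9 = -5.
Step 3. [(4*(x^2)) - 9 = -5] the outer -9 inverts by adding 9, so sub: 4*(x^2) = 4.
Step 4. [4*(x^2) = 4] 4 out front; divide by 4. So div: x^2 = 1.
Step 5. [x^2 = 1] √ both sides: 1 ≥ 0 gives two branches, so sqrt: x = 1 or -1.

Answer: x ∈ {-1, 1}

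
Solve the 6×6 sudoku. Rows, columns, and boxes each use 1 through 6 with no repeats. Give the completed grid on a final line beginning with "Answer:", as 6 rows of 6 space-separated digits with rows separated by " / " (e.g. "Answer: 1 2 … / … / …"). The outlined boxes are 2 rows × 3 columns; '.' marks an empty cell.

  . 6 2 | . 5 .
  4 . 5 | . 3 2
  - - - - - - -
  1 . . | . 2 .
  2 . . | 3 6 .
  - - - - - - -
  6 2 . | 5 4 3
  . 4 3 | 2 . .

Step 1. [r3c4∈{4}] only 4 remains possible at r3c4. So r3c4=4.
Step 2. [r4c6∈{1,5}] r4c6 is the only open cell in row 4 admitting 1. So r4c6=1.
Step 3. [r1c4∈{1}] r1c4's peers cover all but 1 ⇒ r1c4=1.
Step 4. [r3c2∈{3,5}] across row 3, 3 lands solely at r3c2, so r3c2=3.
Step 5. [r3c3∈{6}] nothing but 6 survives at r3c3. So r3c3=6.
Step 6. [r2c4∈{6}] only 6 remains possible at r2c4. So r2c4=6.
Step 7. [r1c6∈{4}] r1c6 is down to just 4. So r1c6=4.
Step 8. [r6c5∈{1}] r6c5 is down to just 1. So r6c5=1.
Step 9. [r6c1∈{5}] r6c1 is down to just 5. So r6c1=5.
Step 10. [r4c3∈{4}] r4c3's peers cover all but 4, so r4c3=4.
Step 11. [r1c1∈{3}] r1c1's peers cover all but 3, so r1c1=3.
Step 12. [r6c6∈{6}] r6c6's peers cover all but 6. So r6c6=6.
Step 13. [r2c2∈{1}] r2c2 has the single candidate 1. So r2c2=1.
Step 14. [r3c6∈{5}] r3c6 has the single candidate 5, so r3c6=5.
Step 15. [r5c3∈{1}] r5c3 has the single candidate 1 ⇒ r5c3=1.
Step 16. [r4c2∈{5}] r4c2 has the single candidate 5, so r4c2=5.

Answer: 3 6 2 1 5 4 / 4 1 5 6 3 2 / 1 3 6 4 2 5 / 2 5 4 3 6 1 / 6 2 1 5 4 3 / 5 4 3 2 1 6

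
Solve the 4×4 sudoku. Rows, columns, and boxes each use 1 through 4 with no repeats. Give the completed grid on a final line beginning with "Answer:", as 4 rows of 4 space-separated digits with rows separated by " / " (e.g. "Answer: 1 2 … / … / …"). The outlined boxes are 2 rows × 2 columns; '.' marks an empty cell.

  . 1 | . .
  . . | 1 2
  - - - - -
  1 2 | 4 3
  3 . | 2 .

Step 1. [r2c1∈{4}] only 4 remains possible at r2c1. So r2c1=4.
Step 2. [r4c4∈{1}] r4c4 has the single candidate 1 ⇒ r4c4=1.
Step 3. [r4c2∈{4}] r4c2 has the single candidate 4. So r4c2=4.
Step 4. [r1c1∈{2}] only 2 remains possible at r1c1 ⇒ r1c1=2.
Step 5. [r1c3∈{3}] r1c3 has the single candidate 3. So r1c3=3.
Step 6. [r2c2∈{3}] nothing but 3 survives at r2c2 ⇒ r2c2=3.
Step 7. [r1c4∈{4}] r1c4 is down to just 4, so r1c4=4.

Answer: 2 1 3 4 / 4 3 1 2 / 1 2 4 3 / 3 4 2 1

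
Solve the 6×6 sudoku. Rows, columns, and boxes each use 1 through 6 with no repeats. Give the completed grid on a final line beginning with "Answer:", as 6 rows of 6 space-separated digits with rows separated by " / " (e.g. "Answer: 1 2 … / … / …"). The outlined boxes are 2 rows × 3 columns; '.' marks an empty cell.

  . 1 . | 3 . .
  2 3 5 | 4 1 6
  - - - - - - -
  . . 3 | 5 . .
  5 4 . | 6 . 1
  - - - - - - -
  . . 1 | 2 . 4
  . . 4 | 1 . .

Step 1. [r6c6∈{3,5}] across col 6, 3 lands solely at r6c6 ⇒ r6c6=3.
Step 2. [r6c1∈{6}] only 6 remains possible at r6c1, so r6c1=6.
Step 3. [r3c6∈{2}] r3c6 is down to just 2, so r3c6=2.
Step 4. [r6c5∈{5}] r6c5 has the single candidate 5. So r6c5=5.
Step 5. [r4c3∈{2}] r4c3 has the single candidate 2. So r4c3=2.
Step 6. [r1c5∈{2}] only 2 remains possible at r1c5, so r1c5=2.
Step 7. [r5c1∈{3}] only 3 remains possible at r5c1. So r5c1=3.
Step 8. [r3c2∈{6}] nothing but 6 survives at r3c2. So r3c2=6.
Step 9. [r1c3∈{6}] only 6 remains possible at r1c3. So r1c3=6.
Step 10. [r1c1∈{4}] only 4 remains possible at r1c1, so r1c1=4.
Step 11. [r3c1∈{1}] r3c1 has the single candidate 1 ⇒ r3c1=1.
Step 12. [r1c6∈{5}] r1c6 is down to just 5, so r1c6=5.
Step 13. [r5c5∈{6}] r5c5 has the single candidate 6, so r5c5=6.
Step 14. [r6c2∈{2}] r6c2's peers cover all but 2 ⇒ r6c2=2.
Step 15. [r3c5∈{4}] only 4 remains possible at r3c5 ⇒ r3c5=4.
Step 16. [r4c5∈{3}] r4c5 is down to just 3, so r4c5=3.
Step 17. [r5c2∈{5}] nothing but 5 survives at r5c2 ⇒ r5c2=5.

Answer: 4 1 6 3 2 5 / 2 3 5 4 1 6 / 1 6 3 5 4 2 / 5 4 2 6 3 1 / 3 5 1 2 6 4 / 6 2 4 1 5 3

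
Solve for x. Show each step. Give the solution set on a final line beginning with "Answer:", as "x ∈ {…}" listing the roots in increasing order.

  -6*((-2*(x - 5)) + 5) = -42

Step 1. [-6*((-2*(x - 5)) + 5) = -42] divide by the outer -6 ⇒ div: (-2*(x - 5)) + 5 = 7.
Step 2. [(-2*(x - 5)) + 5 = 7] +5 is outermost — subtract 5 both sides, so sub: -2*(x - 5) = 2.
Step 3. [-2*(x - 5) = 2] leading coefficient -2: divide by -2 ⇒ div: x - 5 = -1.
Step 4. [x - 5 = -1] peel the -5: add 5 from each side, so sub: x = 4.

Answer: x ∈ {4}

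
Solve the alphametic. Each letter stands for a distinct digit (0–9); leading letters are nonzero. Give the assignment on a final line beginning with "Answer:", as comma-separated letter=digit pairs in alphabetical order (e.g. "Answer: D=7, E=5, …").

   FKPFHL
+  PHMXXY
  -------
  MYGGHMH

Step 1. [col 1: L + Y ≡ H (mod 10)] H=3 is one option consistent with column 1 (L + Y ≡ H (mod 10), carry-in 0) — take it ⇒ H=3.
Step 2. [col 1: L + Y ≡ H (mod 10)] no forcing yet in column 1 (carry-in 0); L=9 is free and consistent — try it. So L=9.
Step 3. [M] adding two 6-digit numbers gives at most 6+1 digits, and here it does — M is that final carry and must be 1, so M=1.
Step 4. [col 1: L + Y ≡ H (mod 10)] from column 1 (L=9, H=3, carry-in 0, digits 1,3,9 already taken and all letters distinct): Y must equal 4, so Y=4.
Step 5. [col 2: H + X ≡ M (mod 10)] column 2: given H=3, M=1, carry-in 1, and digits 1,3,4,9 already taken and all letters distinct, H+X≡M (mod 10) forces X=7 ⇒ X=7.
Step 6. [col 3: F + X ≡ H (mod 10)] in column 3 we have F+X≡H with carry-in 1; given X=7, H=3 and digits 1,3,4,7,9 already taken and all letters distinct, that pins F to 5, so F=5.
Step 7. [col 4: P + M ≡ G (mod 10)] column 4 (P + M ≡ G (mod 10), carry-in 1) doesn't pin G yet; pick G=0 and continue, so G=0.
Step 8. [col 4: P + M ≡ G (mod 10)] in column 4 we have P+M≡G with carry-in 1; given M=1, G=0 and digits 0,1,3,4,5,7,9 already taken and all letters distinct, that pins P to 8, so P=8.
Step 9. [col 5: K + H ≡ G (mod 10)] in column 5 we have K+H≡G with carry-in 1; given H=3, G=0 and digits 0,1,3,4,5,7,8,9 already taken and all letters distinct, that pins K to 6 ⇒ K=6.

Answer: F=5, G=0, H=3, K=6, L=9, M=1, P=8, X=7, Y=4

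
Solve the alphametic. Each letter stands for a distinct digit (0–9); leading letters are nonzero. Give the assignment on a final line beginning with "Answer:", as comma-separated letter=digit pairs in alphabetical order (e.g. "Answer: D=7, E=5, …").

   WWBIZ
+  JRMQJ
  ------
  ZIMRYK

Step 1. [col 1: Z + J ≡ K (mod 10)] several values work for Z in column 1 (Z + J ≡ K (mod 10), carry-in 0); try Z=1, so Z=1.
Step 2. [col 1: Z + J ≡ K (mod 10)] no forcing yet in column 1 (carry-in 0); K=9 is free and consistent — try it. So K=9.
Step 3. [col 1: Z + J ≡ K (mod 10)] column 1: given Z=1, K=9, carry-in 0, and digits 1,9 already taken and all letters distinct, Z+J≡K (mod 10) forces J=8. So J=8.
Step 4. [col 2: I + Q ≡ Y (mod 10)] no forcing yet in column 2 (carry-in 0); I=5 is free and consistent — try it, so I=5.
Step 5. [col 2: I + Q ≡ Y (mod 10)] column 2 (I + Q ≡ Y (mod 10), carry-in 0) doesn't pin Y yet; pick Y=2 and continue. So Y=2.
Step 6. [col 2: I + Q ≡ Y (mod 10)] from column 2 (I=5, Y=2, carry-in 0, digits 1,2,5,8,9 already taken and all letters distinct): Q must equal 7, so Q=7.
Step 7. [col 3: B + M ≡ R (mod 10)] no forcing yet in column 3 (carry-in 1); M=0 is free and consistent — try it, so M=0.
Step 8. [col 3: B + M ≡ R (mod 10)] column 3 reads B+M+carry(1)=R with M=0; with digits 0,1,2,5,7,8,9 already taken and all letters distinct, the only value for B is 3 ⇒ B=3.
Step 9. [col 3: B + M ≡ R (mod 10)] in column 3 we have B+M≡R with carry-in 1; given B=3, M=0 and digits 0,1,2,3,5,7,8,9 already taken and all letters distinct, that pins R to 4 ⇒ R=4.
Step 10. [col 4: W + R ≡ M (mod 10)] from column 4 (R=4, M=0, carry-in 0, digits 0,1,2,3,4,5,7,8,9 already taken and all letters distinct): W must equal 6. So W=6.

Answer: B=3, I=5, J=8, K=9, M=0, Q=7, R=4, W=6, Y=2, Z=1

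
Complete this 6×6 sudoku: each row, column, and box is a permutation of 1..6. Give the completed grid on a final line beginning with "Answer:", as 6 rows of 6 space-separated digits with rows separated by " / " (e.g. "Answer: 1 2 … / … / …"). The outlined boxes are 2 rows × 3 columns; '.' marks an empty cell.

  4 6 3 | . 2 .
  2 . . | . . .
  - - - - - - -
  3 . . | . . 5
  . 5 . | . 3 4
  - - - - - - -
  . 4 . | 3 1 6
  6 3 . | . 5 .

Step 1. [r3c5∈{6}] r3c5 has the single candidate 6 ⇒ r3c5=6.
Step 2. [r6c3∈{1,2}] in row 6, 1 fits only at r6c3, so r6c3=1.
Step 3. [r3c2∈{1,2}] col 2 places 2 nowhere but r3c2. So r3c2=2.
Step 4. [r3c4∈{1}] nothing but 1 survives at r3c4, so r3c4=1.
Step 5. [r2c3∈{5}] nothing but 5 survives at r2c3 ⇒ r2c3=5.
Step 6. [r6c4∈{2,4}] 4 has one home in row 6: r6c4 ⇒ r6c4=4.
Step 7. [r2c6∈{1,3}] across row 2, 3 lands solely at r2c6. So r2c6=3.
Step 8. [r2c4∈{6}] r2c4 has the single candidate 6, so r2c4=6.
Step 9. [r5c1∈{5}] r5c1's peers cover all but 5. So r5c1=5.
Step 10. [r6c6∈{2}] only 2 remains possible at r6c6 ⇒ r6c6=2.
Step 11. [r4c3∈{6}] r4c3's peers cover all but 6, so r4c3=6.
Step 12. [r1c6∈{1}] r1c6 has the single candidate 1 ⇒ r1c6=1.
Step 13. [r1c4∈{5}] nothing but 5 survives at r1c4 ⇒ r1c4=5.
Step 14. [r4c4∈{2}] r4c4's peers cover all but 2. So r4c4=2.
Step 15. [r3c3∈{4}] r3c3's peers cover all but 4, so r3c3=4.
Step 16. [r2c2∈{1}] r2c2 is down to just 1. So r2c2=1.
Step 17. [r4c1∈{1}] only 1 remains possible at r4c1, so r4c1=1.
Step 18. [r2c5∈{4}] r2c5 has the single candidate 4. So r2c5=4.
Step 19. [r5c3∈{2}] only 2 remains possible at r5c3. So r5c3=2.

Answer: 4 6 3 5 2 1 / 2 1 5 6 4 3 / 3 2 4 1 6 5 / 1 5 6 2 3 4 / 5 4 2 3 1 6 / 6 3 1 4 5 2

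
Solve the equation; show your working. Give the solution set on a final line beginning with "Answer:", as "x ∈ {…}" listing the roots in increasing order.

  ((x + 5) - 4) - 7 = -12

Step 1. [((x + 5) - 4) - 7 = -12] the outer -7 inverts by adding 7 ⇒ sub: (x + 5) - 4 = -5.
Step 2. [(x + 5) - 4 = -5] add 4: x sits inside (… - 4), so sub: x + 5 = -1.
Step 3. [x + 5 = -1] +5 is outermost — subtract 5 both sides. So sub: x = -6.

Answer: x ∈ {-6}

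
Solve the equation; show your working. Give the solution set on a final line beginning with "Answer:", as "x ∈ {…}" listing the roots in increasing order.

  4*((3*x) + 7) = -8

Step 1. [4*((3*x) + 7) = -8] LHS = 4·(…); ÷4 both sides ⇒ div: (3*x) + 7 = -2.
Step 2. [(3*x) + 7 = -2] +7 is outermost — subtract 7 both sides ⇒ sub: 3*x = -9.
Step 3. [3*x = -9] divide by the outer 3. So div: x = -3.

Answer: x ∈ {-3}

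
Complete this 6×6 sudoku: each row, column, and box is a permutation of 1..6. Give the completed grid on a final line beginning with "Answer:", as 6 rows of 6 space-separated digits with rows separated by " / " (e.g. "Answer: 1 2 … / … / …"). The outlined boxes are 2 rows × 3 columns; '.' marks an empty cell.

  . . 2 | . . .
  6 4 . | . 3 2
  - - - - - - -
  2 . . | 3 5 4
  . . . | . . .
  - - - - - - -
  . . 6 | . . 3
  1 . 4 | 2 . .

Step 1. [r5c1∈{5}] r5c1 is down to just 5, so r5c1=5.
Step 2. [r3c3∈{1}] r3c3 has the single candidate 1, so r3c3=1.
Step 3. [r2c4∈{1,5}] row 2 places 1 nowhere but r2c4, so r2c4=1.
Step 4. [r4c4∈{6}] only 6 remains possible at r4c4, so r4c4=6.
Step 5. [r4c3∈{3,5}] 3 has one home in col 3: r4c3, so r4c3=3.
Step 6. [r1c4∈{4,5}] in col 4, 5 fits only at r1c4 ⇒ r1c4=5.
Step 7. [r1c5∈{4,6}] in row 1, 4 fits only at r1c5. So r1c5=4.
Step 8. [r4c6∈{1}] nothing but 1 survives at r4c6 ⇒ r4c6=1.
Step 9. [r1c6∈{6}] only 6 remains possible at r1c6 ⇒ r1c6=6.
Step 10. [r6c2∈{3}] r6c2's peers cover all but 3. So r6c2=3.
Step 11. [r6c5∈{6}] r6c5's peers cover all but 6. So r6c5=6.
Step 12. [r2c3∈{5}] r2c3 is down to just 5. So r2c3=5.
Step 13. [r5c2∈{2}] r5c2's peers cover all but 2, so r5c2=2.
Step 14. [r4c2∈{5}] only 5 remains possible at r4c2. So r4c2=5.
Step 15. [r5c4∈{4}] r5c4's peers cover all but 4, so r5c4=4.
Step 16. [r4c1∈{4}] r4c1 has the single candidate 4, so r4c1=4.
Step 17. [r3c2∈{6}] r3c2 has the single candidate 6, so r3c2=6.
Step 18. [r5c5∈{1}] r5c5's peers cover all but 1, so r5c5=1.
Step 19. [r1c2∈{1}] only 1 remains possible at r1c2 ⇒ r1c2=1.
Step 20. [r1c1∈{3}] only 3 remains possible at r1c1 ⇒ r1c1=3.
Step 21. [r6c6∈{5}] r6c6 has the single candidate 5 ⇒ r6c6=5.
Step 22. [r4c5∈{2}] r4c5's peers cover all but 2, so r4c5=2.

Answer: 3 1 2 5 4 6 / 6 4 5 1 3 2 / 2 6 1 3 5 4 / 4 5 3 6 2 1 / 5 2 6 4 1 3 / 1 3 4 2 6 5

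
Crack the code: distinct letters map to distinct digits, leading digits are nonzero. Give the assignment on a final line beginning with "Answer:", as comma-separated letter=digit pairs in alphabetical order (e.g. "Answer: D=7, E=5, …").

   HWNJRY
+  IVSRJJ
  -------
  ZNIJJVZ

Step 1. [col 1: Y + J ≡ Z (mod 10)] no forcing yet in column 1 (carry-in 0); Y=3 is free and consistent — try it, so Y=3.
Step 2. [col 1: Y + J ≡ Z (mod 10)] Z=1 is one option consistent with column 1 (Y + J ≡ Z (mod 10), carry-in 0) — take it. So Z=1.
Step 3. [col 1: Y + J ≡ Z (mod 10)] in column 1 we have Y+J≡Z with carry-in 0; given Y=3, Z=1 and digits 1,3 already taken and all letters distinct, that pins J to 8, so J=8.
Step 4. [col 2: R + J ≡ V (mod 10)] no forcing yet in column 2 (carry-in 1); R=0 is free and consistent — try it, so R=0.
Step 5. [col 2: R + J ≡ V (mod 10)] column 2 reads R+J+carry(1)=V with R=0, J=8; with digits 0,1,3,8 already taken and all letters distinct, the only value for V is 9. So V=9.
Step 6. [col 4: N + S ≡ J (mod 10)] S=6 is one option consistent with column 4 (N + S ≡ J (mod 10), carry-in 0) — take it ⇒ S=6.
Step 7. [col 4: N + S ≡ J (mod 10)] in column 4 we have N+S≡J with carry-in 0; given S=6, J=8 and digits 0,1,3,6,8,9 already taken and all letters distinct, that pins N to 2. So N=2.
Step 8. [col 5: W + V ≡ I (mod 10)] in column 5 we have W+V≡I with carry-in 0; given V=9 and digits 0,1,2,3,6,8,9 already taken and all letters distinct, that pins W to 5, so W=5.
Step 9. [col 5: W + V ≡ I (mod 10)] in column 5 we have W+V≡I with carry-in 0; given W=5, V=9 and digits 0,1,2,3,5,6,8,9 already taken and all letters distinct, that pins I to 4. So I=4.
Step 10. [col 6: H + I ≡ N (mod 10)] in column 6 we have H+I≡N with carry-in 1; given I=4, N=2 and digits 0,1,2,3,4,5,6,8,9 already taken and all letters distinct, that pins H to 7. So H=7.

Answer: H=7, I=4, J=8, N=2, R=0, S=6, V=9, W=5, Y=3, Z=1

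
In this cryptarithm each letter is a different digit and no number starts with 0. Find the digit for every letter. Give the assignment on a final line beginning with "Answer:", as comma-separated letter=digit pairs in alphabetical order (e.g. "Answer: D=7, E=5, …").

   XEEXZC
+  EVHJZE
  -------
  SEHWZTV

Step 1. [col 1: C + E ≡ V (mod 10)] column 1 (C + E ≡ V (mod 10), carry-in 0) doesn't pin E yet; pick E=6 and continue, so E=6.
Step 2. [col 1: C + E ≡ V (mod 10)] C=8 is one option consistent with column 1 (C + E ≡ V (mod 10), carry-in 0) — take it ⇒ C=8.
Step 3. [S] adding two 6-digit numbers gives at most 6+1 digits, and here it does — S is that final carry and must be 1 ⇒ S=1.
Step 4. [col 1: C + E ≡ V (mod 10)] in column 1 we have C+E≡V with carry-in 0; given C=8, E=6 and digits 1,6,8 already taken and all letters distinct, that pins V to 4. So V=4.
Step 5. [col 2: Z + Z ≡ T (mod 10)] no forcing yet in column 2 (carry-in 1); Z=2 is free and consistent — try it, so Z=2.
Step 6. [col 2: Z + Z ≡ T (mod 10)] from column 2 (Z=2, carry-in 1, digits 1,2,4,6,8 already taken and all letters distinct): T must equal 5. So T=5.
Step 7. [col 3: X + J ≡ Z (mod 10)] column 3 (X + J ≡ Z (mod 10), carry-in 0) doesn't pin J yet; pick J=3 and continue, so J=3.
Step 8. [col 3: X + J ≡ Z (mod 10)] column 3 reads X+J+carry(0)=Z with J=3, Z=2; with digits 1,2,3,4,5,6,8 already taken and all letters distinct, the only value for X is 9 ⇒ X=9.
Step 9. [col 4: E + H ≡ W (mod 10)] column 4 reads E+H+carry(1)=W with E=6; with digits 1,2,3,4,5,6,8,9 already taken and all letters distinct, the only value for W is 7. So W=7.
Step 10. [col 4: E + H ≡ W (mod 10)] column 4: given E=6, W=7, carry-in 1, and digits 1,2,3,4,5,6,7,8,9 already taken and all letters distinct, E+H≡W (mod 10) forces H=0, so H=0.

Answer: C=8, E=6, H=0, J=3, S=1, T=5, V=4, W=7, X=9, Z=2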